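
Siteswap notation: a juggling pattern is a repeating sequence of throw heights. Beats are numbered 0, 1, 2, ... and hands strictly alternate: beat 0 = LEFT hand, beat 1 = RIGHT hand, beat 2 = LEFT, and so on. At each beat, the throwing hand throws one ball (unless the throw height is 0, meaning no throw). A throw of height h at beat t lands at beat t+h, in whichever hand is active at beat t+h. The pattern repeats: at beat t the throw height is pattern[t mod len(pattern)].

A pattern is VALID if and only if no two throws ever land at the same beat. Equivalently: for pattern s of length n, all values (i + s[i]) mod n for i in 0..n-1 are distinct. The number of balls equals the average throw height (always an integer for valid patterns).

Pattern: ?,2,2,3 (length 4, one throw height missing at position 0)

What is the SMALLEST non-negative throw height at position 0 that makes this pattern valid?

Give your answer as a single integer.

i=0: s[i]=? (unknown)
i=1: (1 + 2) mod 4 = 3
i=2: (2 + 2) mod 4 = 0
i=3: (3 + 3) mod 4 = 2
Known residues: [0, 2, 3]; need a permutation of 0..3, so missing residue r = 1
Need (0 + s) mod 4 = 1; smallest s = (1 - 0) mod 4 = 1

Answer: 1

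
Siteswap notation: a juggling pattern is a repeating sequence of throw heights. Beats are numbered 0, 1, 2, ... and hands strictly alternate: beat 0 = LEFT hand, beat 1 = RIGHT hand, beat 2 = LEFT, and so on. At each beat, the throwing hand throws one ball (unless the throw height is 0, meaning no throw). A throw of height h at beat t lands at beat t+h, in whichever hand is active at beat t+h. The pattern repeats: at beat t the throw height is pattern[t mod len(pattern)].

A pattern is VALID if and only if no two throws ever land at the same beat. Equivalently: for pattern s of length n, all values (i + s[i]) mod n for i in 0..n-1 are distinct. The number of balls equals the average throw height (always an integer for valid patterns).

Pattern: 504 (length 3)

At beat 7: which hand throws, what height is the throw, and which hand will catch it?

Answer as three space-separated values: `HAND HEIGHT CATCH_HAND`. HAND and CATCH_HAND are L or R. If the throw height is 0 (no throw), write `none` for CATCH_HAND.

Beat 7: 7 mod 2 = 1, so hand = R
Throw height = pattern[7 mod 3] = pattern[1] = 0

Answer: R 0 none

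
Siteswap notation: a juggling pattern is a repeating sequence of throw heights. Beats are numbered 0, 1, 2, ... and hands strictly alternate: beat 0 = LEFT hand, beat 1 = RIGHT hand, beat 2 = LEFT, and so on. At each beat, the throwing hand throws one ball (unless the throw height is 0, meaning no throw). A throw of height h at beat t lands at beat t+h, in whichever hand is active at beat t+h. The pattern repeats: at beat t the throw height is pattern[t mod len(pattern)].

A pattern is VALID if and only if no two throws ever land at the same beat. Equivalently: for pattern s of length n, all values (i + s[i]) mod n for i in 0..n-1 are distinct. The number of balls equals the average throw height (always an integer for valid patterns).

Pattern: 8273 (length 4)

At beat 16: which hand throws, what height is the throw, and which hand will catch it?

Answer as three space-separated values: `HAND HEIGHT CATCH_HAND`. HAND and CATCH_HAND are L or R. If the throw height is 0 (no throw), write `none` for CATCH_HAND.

Answer: L 8 L

Derivation:
Beat 16: 16 mod 2 = 0, so hand = L
Throw height = pattern[16 mod 4] = pattern[0] = 8
Lands at beat 16+8=24, 24 mod 2 = 0, so catch hand = L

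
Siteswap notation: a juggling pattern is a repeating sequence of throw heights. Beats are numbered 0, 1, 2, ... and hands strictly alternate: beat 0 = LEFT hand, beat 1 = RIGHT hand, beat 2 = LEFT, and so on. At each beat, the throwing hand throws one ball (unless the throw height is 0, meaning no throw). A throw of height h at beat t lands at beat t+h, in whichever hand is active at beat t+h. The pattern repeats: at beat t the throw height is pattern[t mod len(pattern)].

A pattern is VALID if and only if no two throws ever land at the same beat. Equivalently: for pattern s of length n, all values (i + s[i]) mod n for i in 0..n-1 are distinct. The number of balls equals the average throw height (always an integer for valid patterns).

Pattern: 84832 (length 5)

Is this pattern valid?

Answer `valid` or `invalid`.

i=0: (i + s[i]) mod n = (0 + 8) mod 5 = 3
i=1: (i + s[i]) mod n = (1 + 4) mod 5 = 0
i=2: (i + s[i]) mod n = (2 + 8) mod 5 = 0
i=3: (i + s[i]) mod n = (3 + 3) mod 5 = 1
i=4: (i + s[i]) mod n = (4 + 2) mod 5 = 1
Residues: [3, 0, 0, 1, 1], distinct: False

Answer: invalid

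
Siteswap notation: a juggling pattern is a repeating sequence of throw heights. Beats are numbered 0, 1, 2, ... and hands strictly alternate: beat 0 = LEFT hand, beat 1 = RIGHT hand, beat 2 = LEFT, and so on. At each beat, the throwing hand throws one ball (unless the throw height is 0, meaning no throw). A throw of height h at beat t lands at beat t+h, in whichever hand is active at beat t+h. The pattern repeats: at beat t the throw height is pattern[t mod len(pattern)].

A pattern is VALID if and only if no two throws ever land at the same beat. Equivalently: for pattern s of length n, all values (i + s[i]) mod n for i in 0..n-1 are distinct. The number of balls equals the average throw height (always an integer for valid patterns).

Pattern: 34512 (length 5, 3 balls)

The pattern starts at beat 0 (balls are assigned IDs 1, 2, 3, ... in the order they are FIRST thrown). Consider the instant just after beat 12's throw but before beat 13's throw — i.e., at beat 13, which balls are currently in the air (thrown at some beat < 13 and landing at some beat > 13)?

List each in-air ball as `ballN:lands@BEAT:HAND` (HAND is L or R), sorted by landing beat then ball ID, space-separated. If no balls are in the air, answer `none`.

Answer: ball2:lands@15:R ball3:lands@17:R

Derivation:
Beat 0 (L): throw ball1 h=3 -> lands@3:R; in-air after throw: [b1@3:R]
Beat 1 (R): throw ball2 h=4 -> lands@5:R; in-air after throw: [b1@3:R b2@5:R]
Beat 2 (L): throw ball3 h=5 -> lands@7:R; in-air after throw: [b1@3:R b2@5:R b3@7:R]
Beat 3 (R): throw ball1 h=1 -> lands@4:L; in-air after throw: [b1@4:L b2@5:R b3@7:R]
Beat 4 (L): throw ball1 h=2 -> lands@6:L; in-air after throw: [b2@5:R b1@6:L b3@7:R]
Beat 5 (R): throw ball2 h=3 -> lands@8:L; in-air after throw: [b1@6:L b3@7:R b2@8:L]
Beat 6 (L): throw ball1 h=4 -> lands@10:L; in-air after throw: [b3@7:R b2@8:L b1@10:L]
Beat 7 (R): throw ball3 h=5 -> lands@12:L; in-air after throw: [b2@8:L b1@10:L b3@12:L]
Beat 8 (L): throw ball2 h=1 -> lands@9:R; in-air after throw: [b2@9:R b1@10:L b3@12:L]
Beat 9 (R): throw ball2 h=2 -> lands@11:R; in-air after throw: [b1@10:L b2@11:R b3@12:L]
Beat 10 (L): throw ball1 h=3 -> lands@13:R; in-air after throw: [b2@11:R b3@12:L b1@13:R]
Beat 11 (R): throw ball2 h=4 -> lands@15:R; in-air after throw: [b3@12:L b1@13:R b2@15:R]
Beat 12 (L): throw ball3 h=5 -> lands@17:R; in-air after throw: [b1@13:R b2@15:R b3@17:R]
Beat 13 (R): throw ball1 h=1 -> lands@14:L; in-air after throw: [b1@14:L b2@15:R b3@17:R]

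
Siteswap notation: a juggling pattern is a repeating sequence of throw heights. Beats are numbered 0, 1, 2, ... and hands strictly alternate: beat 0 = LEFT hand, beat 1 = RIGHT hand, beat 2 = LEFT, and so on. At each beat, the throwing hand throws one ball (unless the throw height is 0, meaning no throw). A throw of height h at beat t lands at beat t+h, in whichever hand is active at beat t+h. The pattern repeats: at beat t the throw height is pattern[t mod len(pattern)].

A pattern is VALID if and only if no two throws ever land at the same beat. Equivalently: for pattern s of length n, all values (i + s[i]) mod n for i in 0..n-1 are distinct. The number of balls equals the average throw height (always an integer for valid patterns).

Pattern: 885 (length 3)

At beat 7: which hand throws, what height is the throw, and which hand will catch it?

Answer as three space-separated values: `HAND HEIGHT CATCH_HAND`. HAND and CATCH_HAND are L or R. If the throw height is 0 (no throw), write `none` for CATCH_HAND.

Beat 7: 7 mod 2 = 1, so hand = R
Throw height = pattern[7 mod 3] = pattern[1] = 8
Lands at beat 7+8=15, 15 mod 2 = 1, so catch hand = R

Answer: R 8 R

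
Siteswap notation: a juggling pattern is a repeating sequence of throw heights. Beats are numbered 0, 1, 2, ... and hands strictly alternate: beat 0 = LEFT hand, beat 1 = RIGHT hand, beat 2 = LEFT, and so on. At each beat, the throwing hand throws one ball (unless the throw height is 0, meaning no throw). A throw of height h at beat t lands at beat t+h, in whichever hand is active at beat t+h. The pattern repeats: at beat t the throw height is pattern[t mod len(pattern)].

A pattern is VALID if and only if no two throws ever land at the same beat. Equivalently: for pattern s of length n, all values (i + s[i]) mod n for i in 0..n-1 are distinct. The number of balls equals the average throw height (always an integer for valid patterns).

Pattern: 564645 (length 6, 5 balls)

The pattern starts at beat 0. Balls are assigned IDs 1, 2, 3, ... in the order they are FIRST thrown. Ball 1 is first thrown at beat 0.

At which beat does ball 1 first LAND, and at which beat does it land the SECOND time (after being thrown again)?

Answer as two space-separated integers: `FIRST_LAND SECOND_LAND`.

Answer: 5 10

Derivation:
Beat 0 (L): throw ball1 h=5 -> lands@5:R; in-air after throw: [b1@5:R]
Beat 1 (R): throw ball2 h=6 -> lands@7:R; in-air after throw: [b1@5:R b2@7:R]
Beat 2 (L): throw ball3 h=4 -> lands@6:L; in-air after throw: [b1@5:R b3@6:L b2@7:R]
Beat 3 (R): throw ball4 h=6 -> lands@9:R; in-air after throw: [b1@5:R b3@6:L b2@7:R b4@9:R]
Beat 4 (L): throw ball5 h=4 -> lands@8:L; in-air after throw: [b1@5:R b3@6:L b2@7:R b5@8:L b4@9:R]
Beat 5 (R): throw ball1 h=5 -> lands@10:L; in-air after throw: [b3@6:L b2@7:R b5@8:L b4@9:R b1@10:L]
Beat 6 (L): throw ball3 h=5 -> lands@11:R; in-air after throw: [b2@7:R b5@8:L b4@9:R b1@10:L b3@11:R]
Beat 7 (R): throw ball2 h=6 -> lands@13:R; in-air after throw: [b5@8:L b4@9:R b1@10:L b3@11:R b2@13:R]
Beat 8 (L): throw ball5 h=4 -> lands@12:L; in-air after throw: [b4@9:R b1@10:L b3@11:R b5@12:L b2@13:R]
Beat 9 (R): throw ball4 h=6 -> lands@15:R; in-air after throw: [b1@10:L b3@11:R b5@12:L b2@13:R b4@15:R]
Beat 10 (L): throw ball1 h=4 -> lands@14:L; in-air after throw: [b3@11:R b5@12:L b2@13:R b1@14:L b4@15:R]
Ball 1: thrown@0 h=5 -> first land @5; rethrown@5 h=5 -> second land @10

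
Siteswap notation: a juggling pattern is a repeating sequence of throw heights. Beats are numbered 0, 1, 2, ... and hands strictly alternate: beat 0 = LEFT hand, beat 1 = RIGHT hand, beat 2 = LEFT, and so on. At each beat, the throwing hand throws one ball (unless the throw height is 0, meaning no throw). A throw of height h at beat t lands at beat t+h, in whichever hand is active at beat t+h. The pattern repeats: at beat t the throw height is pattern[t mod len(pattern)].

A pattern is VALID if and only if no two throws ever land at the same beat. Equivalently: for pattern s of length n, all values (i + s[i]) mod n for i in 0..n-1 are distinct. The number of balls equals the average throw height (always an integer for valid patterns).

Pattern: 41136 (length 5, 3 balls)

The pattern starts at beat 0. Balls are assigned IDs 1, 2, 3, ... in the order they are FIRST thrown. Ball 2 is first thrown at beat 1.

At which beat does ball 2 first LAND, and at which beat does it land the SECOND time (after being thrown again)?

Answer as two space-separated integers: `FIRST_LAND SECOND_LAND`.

Answer: 2 3

Derivation:
Beat 0 (L): throw ball1 h=4 -> lands@4:L; in-air after throw: [b1@4:L]
Beat 1 (R): throw ball2 h=1 -> lands@2:L; in-air after throw: [b2@2:L b1@4:L]
Beat 2 (L): throw ball2 h=1 -> lands@3:R; in-air after throw: [b2@3:R b1@4:L]
Beat 3 (R): throw ball2 h=3 -> lands@6:L; in-air after throw: [b1@4:L b2@6:L]
Ball 2: thrown@1 h=1 -> first land @2; rethrown@2 h=1 -> second land @3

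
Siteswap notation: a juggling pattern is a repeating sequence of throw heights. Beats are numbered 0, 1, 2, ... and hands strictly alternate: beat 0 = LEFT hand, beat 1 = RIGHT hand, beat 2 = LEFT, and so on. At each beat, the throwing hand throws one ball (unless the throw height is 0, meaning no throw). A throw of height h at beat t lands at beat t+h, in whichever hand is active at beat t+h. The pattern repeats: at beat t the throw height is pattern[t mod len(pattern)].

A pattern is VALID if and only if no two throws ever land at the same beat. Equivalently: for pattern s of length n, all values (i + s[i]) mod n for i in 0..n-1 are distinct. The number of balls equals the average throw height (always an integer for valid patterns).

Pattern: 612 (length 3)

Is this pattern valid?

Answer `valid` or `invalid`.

i=0: (i + s[i]) mod n = (0 + 6) mod 3 = 0
i=1: (i + s[i]) mod n = (1 + 1) mod 3 = 2
i=2: (i + s[i]) mod n = (2 + 2) mod 3 = 1
Residues: [0, 2, 1], distinct: True

Answer: valid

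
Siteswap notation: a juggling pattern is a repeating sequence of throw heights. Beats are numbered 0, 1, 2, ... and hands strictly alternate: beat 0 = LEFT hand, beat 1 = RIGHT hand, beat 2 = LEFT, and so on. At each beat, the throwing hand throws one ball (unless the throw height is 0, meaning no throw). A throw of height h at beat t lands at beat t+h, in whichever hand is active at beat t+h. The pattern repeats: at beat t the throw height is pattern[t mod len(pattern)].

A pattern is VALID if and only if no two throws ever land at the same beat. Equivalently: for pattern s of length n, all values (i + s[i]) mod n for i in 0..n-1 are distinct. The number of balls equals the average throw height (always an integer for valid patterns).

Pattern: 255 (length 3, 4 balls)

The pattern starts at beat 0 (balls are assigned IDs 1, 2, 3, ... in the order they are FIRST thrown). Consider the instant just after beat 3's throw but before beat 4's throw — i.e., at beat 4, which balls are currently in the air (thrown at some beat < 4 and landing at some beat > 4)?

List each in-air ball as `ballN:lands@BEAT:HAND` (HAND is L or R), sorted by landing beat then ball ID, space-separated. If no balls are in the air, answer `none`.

Answer: ball3:lands@5:R ball2:lands@6:L ball1:lands@7:R

Derivation:
Beat 0 (L): throw ball1 h=2 -> lands@2:L; in-air after throw: [b1@2:L]
Beat 1 (R): throw ball2 h=5 -> lands@6:L; in-air after throw: [b1@2:L b2@6:L]
Beat 2 (L): throw ball1 h=5 -> lands@7:R; in-air after throw: [b2@6:L b1@7:R]
Beat 3 (R): throw ball3 h=2 -> lands@5:R; in-air after throw: [b3@5:R b2@6:L b1@7:R]
Beat 4 (L): throw ball4 h=5 -> lands@9:R; in-air after throw: [b3@5:R b2@6:L b1@7:R b4@9:R]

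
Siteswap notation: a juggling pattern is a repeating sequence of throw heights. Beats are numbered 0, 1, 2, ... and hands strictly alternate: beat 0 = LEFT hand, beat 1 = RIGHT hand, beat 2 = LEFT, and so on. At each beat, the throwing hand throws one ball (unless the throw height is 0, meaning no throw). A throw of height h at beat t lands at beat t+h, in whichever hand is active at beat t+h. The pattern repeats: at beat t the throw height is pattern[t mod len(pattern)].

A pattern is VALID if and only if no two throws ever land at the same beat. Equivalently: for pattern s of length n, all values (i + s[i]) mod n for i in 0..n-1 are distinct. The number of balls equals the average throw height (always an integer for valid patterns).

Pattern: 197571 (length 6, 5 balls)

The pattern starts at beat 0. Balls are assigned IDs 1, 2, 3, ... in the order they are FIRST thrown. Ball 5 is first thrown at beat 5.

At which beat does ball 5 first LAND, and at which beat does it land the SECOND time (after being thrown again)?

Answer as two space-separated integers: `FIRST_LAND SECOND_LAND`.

Answer: 6 7

Derivation:
Beat 0 (L): throw ball1 h=1 -> lands@1:R; in-air after throw: [b1@1:R]
Beat 1 (R): throw ball1 h=9 -> lands@10:L; in-air after throw: [b1@10:L]
Beat 2 (L): throw ball2 h=7 -> lands@9:R; in-air after throw: [b2@9:R b1@10:L]
Beat 3 (R): throw ball3 h=5 -> lands@8:L; in-air after throw: [b3@8:L b2@9:R b1@10:L]
Beat 4 (L): throw ball4 h=7 -> lands@11:R; in-air after throw: [b3@8:L b2@9:R b1@10:L b4@11:R]
Beat 5 (R): throw ball5 h=1 -> lands@6:L; in-air after throw: [b5@6:L b3@8:L b2@9:R b1@10:L b4@11:R]
Beat 6 (L): throw ball5 h=1 -> lands@7:R; in-air after throw: [b5@7:R b3@8:L b2@9:R b1@10:L b4@11:R]
Beat 7 (R): throw ball5 h=9 -> lands@16:L; in-air after throw: [b3@8:L b2@9:R b1@10:L b4@11:R b5@16:L]
Ball 5: thrown@5 h=1 -> first land @6; rethrown@6 h=1 -> second land @7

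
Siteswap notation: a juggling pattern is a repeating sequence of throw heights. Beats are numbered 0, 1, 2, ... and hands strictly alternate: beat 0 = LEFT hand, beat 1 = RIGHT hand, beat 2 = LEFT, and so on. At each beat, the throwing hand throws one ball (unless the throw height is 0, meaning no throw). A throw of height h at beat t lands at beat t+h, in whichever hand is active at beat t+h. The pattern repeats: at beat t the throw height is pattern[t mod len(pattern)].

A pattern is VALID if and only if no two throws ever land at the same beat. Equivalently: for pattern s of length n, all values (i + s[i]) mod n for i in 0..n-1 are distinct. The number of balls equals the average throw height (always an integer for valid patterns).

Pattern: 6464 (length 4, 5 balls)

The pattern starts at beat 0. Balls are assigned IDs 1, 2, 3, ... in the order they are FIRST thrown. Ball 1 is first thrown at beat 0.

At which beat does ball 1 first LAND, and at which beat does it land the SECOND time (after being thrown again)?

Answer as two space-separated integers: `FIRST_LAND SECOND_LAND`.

Answer: 6 12

Derivation:
Beat 0 (L): throw ball1 h=6 -> lands@6:L; in-air after throw: [b1@6:L]
Beat 1 (R): throw ball2 h=4 -> lands@5:R; in-air after throw: [b2@5:R b1@6:L]
Beat 2 (L): throw ball3 h=6 -> lands@8:L; in-air after throw: [b2@5:R b1@6:L b3@8:L]
Beat 3 (R): throw ball4 h=4 -> lands@7:R; in-air after throw: [b2@5:R b1@6:L b4@7:R b3@8:L]
Beat 4 (L): throw ball5 h=6 -> lands@10:L; in-air after throw: [b2@5:R b1@6:L b4@7:R b3@8:L b5@10:L]
Beat 5 (R): throw ball2 h=4 -> lands@9:R; in-air after throw: [b1@6:L b4@7:R b3@8:L b2@9:R b5@10:L]
Beat 6 (L): throw ball1 h=6 -> lands@12:L; in-air after throw: [b4@7:R b3@8:L b2@9:R b5@10:L b1@12:L]
Beat 7 (R): throw ball4 h=4 -> lands@11:R; in-air after throw: [b3@8:L b2@9:R b5@10:L b4@11:R b1@12:L]
Beat 8 (L): throw ball3 h=6 -> lands@14:L; in-air after throw: [b2@9:R b5@10:L b4@11:R b1@12:L b3@14:L]
Beat 9 (R): throw ball2 h=4 -> lands@13:R; in-air after throw: [b5@10:L b4@11:R b1@12:L b2@13:R b3@14:L]
Beat 10 (L): throw ball5 h=6 -> lands@16:L; in-air after throw: [b4@11:R b1@12:L b2@13:R b3@14:L b5@16:L]
Beat 11 (R): throw ball4 h=4 -> lands@15:R; in-air after throw: [b1@12:L b2@13:R b3@14:L b4@15:R b5@16:L]
Beat 12 (L): throw ball1 h=6 -> lands@18:L; in-air after throw: [b2@13:R b3@14:L b4@15:R b5@16:L b1@18:L]
Ball 1: thrown@0 h=6 -> first land @6; rethrown@6 h=6 -> second land @12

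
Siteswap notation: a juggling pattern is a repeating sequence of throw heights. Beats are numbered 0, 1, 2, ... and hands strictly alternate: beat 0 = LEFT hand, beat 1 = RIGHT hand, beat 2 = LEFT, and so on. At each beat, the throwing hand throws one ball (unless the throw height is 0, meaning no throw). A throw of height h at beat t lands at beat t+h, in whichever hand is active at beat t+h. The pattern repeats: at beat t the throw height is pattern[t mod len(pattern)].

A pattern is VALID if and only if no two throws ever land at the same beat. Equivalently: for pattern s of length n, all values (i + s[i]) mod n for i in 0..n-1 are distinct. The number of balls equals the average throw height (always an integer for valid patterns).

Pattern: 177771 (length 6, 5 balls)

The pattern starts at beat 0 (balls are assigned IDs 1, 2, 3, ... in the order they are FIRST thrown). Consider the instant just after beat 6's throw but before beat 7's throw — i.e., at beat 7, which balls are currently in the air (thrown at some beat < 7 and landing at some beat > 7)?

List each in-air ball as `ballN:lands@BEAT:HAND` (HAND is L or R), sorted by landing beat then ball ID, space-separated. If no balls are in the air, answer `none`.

Answer: ball1:lands@8:L ball2:lands@9:R ball3:lands@10:L ball4:lands@11:R

Derivation:
Beat 0 (L): throw ball1 h=1 -> lands@1:R; in-air after throw: [b1@1:R]
Beat 1 (R): throw ball1 h=7 -> lands@8:L; in-air after throw: [b1@8:L]
Beat 2 (L): throw ball2 h=7 -> lands@9:R; in-air after throw: [b1@8:L b2@9:R]
Beat 3 (R): throw ball3 h=7 -> lands@10:L; in-air after throw: [b1@8:L b2@9:R b3@10:L]
Beat 4 (L): throw ball4 h=7 -> lands@11:R; in-air after throw: [b1@8:L b2@9:R b3@10:L b4@11:R]
Beat 5 (R): throw ball5 h=1 -> lands@6:L; in-air after throw: [b5@6:L b1@8:L b2@9:R b3@10:L b4@11:R]
Beat 6 (L): throw ball5 h=1 -> lands@7:R; in-air after throw: [b5@7:R b1@8:L b2@9:R b3@10:L b4@11:R]
Beat 7 (R): throw ball5 h=7 -> lands@14:L; in-air after throw: [b1@8:L b2@9:R b3@10:L b4@11:R b5@14:L]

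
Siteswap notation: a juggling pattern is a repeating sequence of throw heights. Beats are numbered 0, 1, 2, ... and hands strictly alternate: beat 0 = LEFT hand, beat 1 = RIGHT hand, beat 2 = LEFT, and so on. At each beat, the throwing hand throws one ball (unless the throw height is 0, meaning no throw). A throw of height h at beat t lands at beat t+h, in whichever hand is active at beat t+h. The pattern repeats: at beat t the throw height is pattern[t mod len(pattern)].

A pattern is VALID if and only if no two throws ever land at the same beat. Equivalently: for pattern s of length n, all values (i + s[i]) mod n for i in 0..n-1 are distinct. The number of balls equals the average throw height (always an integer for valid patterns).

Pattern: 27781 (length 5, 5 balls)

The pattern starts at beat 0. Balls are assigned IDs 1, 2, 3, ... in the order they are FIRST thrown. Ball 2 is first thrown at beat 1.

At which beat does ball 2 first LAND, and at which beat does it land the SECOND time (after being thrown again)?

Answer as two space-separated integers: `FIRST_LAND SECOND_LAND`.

Answer: 8 16

Derivation:
Beat 0 (L): throw ball1 h=2 -> lands@2:L; in-air after throw: [b1@2:L]
Beat 1 (R): throw ball2 h=7 -> lands@8:L; in-air after throw: [b1@2:L b2@8:L]
Beat 2 (L): throw ball1 h=7 -> lands@9:R; in-air after throw: [b2@8:L b1@9:R]
Beat 3 (R): throw ball3 h=8 -> lands@11:R; in-air after throw: [b2@8:L b1@9:R b3@11:R]
Beat 4 (L): throw ball4 h=1 -> lands@5:R; in-air after throw: [b4@5:R b2@8:L b1@9:R b3@11:R]
Beat 5 (R): throw ball4 h=2 -> lands@7:R; in-air after throw: [b4@7:R b2@8:L b1@9:R b3@11:R]
Beat 6 (L): throw ball5 h=7 -> lands@13:R; in-air after throw: [b4@7:R b2@8:L b1@9:R b3@11:R b5@13:R]
Beat 7 (R): throw ball4 h=7 -> lands@14:L; in-air after throw: [b2@8:L b1@9:R b3@11:R b5@13:R b4@14:L]
Beat 8 (L): throw ball2 h=8 -> lands@16:L; in-air after throw: [b1@9:R b3@11:R b5@13:R b4@14:L b2@16:L]
Beat 9 (R): throw ball1 h=1 -> lands@10:L; in-air after throw: [b1@10:L b3@11:R b5@13:R b4@14:L b2@16:L]
Beat 10 (L): throw ball1 h=2 -> lands@12:L; in-air after throw: [b3@11:R b1@12:L b5@13:R b4@14:L b2@16:L]
Beat 11 (R): throw ball3 h=7 -> lands@18:L; in-air after throw: [b1@12:L b5@13:R b4@14:L b2@16:L b3@18:L]
Beat 12 (L): throw ball1 h=7 -> lands@19:R; in-air after throw: [b5@13:R b4@14:L b2@16:L b3@18:L b1@19:R]
Ball 2: thrown@1 h=7 -> first land @8; rethrown@8 h=8 -> second land @16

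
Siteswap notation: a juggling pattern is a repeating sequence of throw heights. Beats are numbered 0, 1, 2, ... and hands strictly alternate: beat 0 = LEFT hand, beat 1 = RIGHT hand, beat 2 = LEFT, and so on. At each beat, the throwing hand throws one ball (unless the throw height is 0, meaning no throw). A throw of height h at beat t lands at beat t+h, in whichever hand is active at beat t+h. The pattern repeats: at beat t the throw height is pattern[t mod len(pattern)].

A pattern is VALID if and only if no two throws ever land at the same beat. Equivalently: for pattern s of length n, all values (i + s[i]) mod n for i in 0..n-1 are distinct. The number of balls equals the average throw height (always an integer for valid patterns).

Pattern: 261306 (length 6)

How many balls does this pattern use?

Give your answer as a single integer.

Pattern = [2, 6, 1, 3, 0, 6], length n = 6
  position 0: throw height = 2, running sum = 2
  position 1: throw height = 6, running sum = 8
  position 2: throw height = 1, running sum = 9
  position 3: throw height = 3, running sum = 12
  position 4: throw height = 0, running sum = 12
  position 5: throw height = 6, running sum = 18
Total sum = 18; balls = sum / n = 18 / 6 = 3

Answer: 3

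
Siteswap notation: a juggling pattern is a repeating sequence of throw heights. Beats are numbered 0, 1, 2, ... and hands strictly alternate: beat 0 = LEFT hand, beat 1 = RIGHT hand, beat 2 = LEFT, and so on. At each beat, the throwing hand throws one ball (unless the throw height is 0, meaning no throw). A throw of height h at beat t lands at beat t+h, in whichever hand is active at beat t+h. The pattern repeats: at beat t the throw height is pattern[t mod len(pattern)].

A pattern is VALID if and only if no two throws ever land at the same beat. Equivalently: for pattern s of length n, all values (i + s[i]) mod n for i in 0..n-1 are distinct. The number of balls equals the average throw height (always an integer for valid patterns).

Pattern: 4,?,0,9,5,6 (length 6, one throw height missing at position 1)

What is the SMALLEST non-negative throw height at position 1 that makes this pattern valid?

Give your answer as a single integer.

i=0: (0 + 4) mod 6 = 4
i=1: s[i]=? (unknown)
i=2: (2 + 0) mod 6 = 2
i=3: (3 + 9) mod 6 = 0
i=4: (4 + 5) mod 6 = 3
i=5: (5 + 6) mod 6 = 5
Known residues: [0, 2, 3, 4, 5]; need a permutation of 0..5, so missing residue r = 1
Need (1 + s) mod 6 = 1; smallest s = (1 - 1) mod 6 = 0

Answer: 0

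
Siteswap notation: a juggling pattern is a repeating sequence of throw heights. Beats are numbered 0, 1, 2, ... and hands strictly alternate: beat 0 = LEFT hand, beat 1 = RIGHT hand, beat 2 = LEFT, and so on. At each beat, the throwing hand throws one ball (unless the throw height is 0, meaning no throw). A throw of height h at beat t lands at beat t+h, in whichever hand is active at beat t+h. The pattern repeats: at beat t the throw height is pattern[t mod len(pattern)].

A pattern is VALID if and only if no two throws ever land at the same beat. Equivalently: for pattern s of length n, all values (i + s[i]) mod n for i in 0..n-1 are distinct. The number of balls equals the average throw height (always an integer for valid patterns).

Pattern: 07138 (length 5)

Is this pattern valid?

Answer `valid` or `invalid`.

i=0: (i + s[i]) mod n = (0 + 0) mod 5 = 0
i=1: (i + s[i]) mod n = (1 + 7) mod 5 = 3
i=2: (i + s[i]) mod n = (2 + 1) mod 5 = 3
i=3: (i + s[i]) mod n = (3 + 3) mod 5 = 1
i=4: (i + s[i]) mod n = (4 + 8) mod 5 = 2
Residues: [0, 3, 3, 1, 2], distinct: False

Answer: invalid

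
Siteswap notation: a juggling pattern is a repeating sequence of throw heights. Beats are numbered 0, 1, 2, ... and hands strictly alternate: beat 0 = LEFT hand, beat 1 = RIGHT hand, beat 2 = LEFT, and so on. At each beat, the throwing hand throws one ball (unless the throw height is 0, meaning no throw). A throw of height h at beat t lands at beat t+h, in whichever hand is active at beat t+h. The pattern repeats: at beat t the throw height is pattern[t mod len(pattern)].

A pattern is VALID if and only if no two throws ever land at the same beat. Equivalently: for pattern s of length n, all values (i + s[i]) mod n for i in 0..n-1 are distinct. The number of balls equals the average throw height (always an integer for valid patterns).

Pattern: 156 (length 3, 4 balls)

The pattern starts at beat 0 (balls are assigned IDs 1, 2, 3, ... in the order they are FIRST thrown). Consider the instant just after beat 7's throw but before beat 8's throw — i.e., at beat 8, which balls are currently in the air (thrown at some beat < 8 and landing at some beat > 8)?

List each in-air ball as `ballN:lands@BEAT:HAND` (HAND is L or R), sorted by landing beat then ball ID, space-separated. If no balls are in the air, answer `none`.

Answer: ball3:lands@9:R ball4:lands@11:R ball1:lands@12:L

Derivation:
Beat 0 (L): throw ball1 h=1 -> lands@1:R; in-air after throw: [b1@1:R]
Beat 1 (R): throw ball1 h=5 -> lands@6:L; in-air after throw: [b1@6:L]
Beat 2 (L): throw ball2 h=6 -> lands@8:L; in-air after throw: [b1@6:L b2@8:L]
Beat 3 (R): throw ball3 h=1 -> lands@4:L; in-air after throw: [b3@4:L b1@6:L b2@8:L]
Beat 4 (L): throw ball3 h=5 -> lands@9:R; in-air after throw: [b1@6:L b2@8:L b3@9:R]
Beat 5 (R): throw ball4 h=6 -> lands@11:R; in-air after throw: [b1@6:L b2@8:L b3@9:R b4@11:R]
Beat 6 (L): throw ball1 h=1 -> lands@7:R; in-air after throw: [b1@7:R b2@8:L b3@9:R b4@11:R]
Beat 7 (R): throw ball1 h=5 -> lands@12:L; in-air after throw: [b2@8:L b3@9:R b4@11:R b1@12:L]
Beat 8 (L): throw ball2 h=6 -> lands@14:L; in-air after throw: [b3@9:R b4@11:R b1@12:L b2@14:L]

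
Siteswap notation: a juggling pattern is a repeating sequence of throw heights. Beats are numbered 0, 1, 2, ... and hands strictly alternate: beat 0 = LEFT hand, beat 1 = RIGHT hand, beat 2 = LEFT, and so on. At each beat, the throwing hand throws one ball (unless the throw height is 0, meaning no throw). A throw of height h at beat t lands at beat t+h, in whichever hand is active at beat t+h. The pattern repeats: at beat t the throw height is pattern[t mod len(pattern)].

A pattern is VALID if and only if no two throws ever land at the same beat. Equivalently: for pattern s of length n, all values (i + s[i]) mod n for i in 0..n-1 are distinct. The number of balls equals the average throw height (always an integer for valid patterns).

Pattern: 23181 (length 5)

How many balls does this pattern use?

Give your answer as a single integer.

Answer: 3

Derivation:
Pattern = [2, 3, 1, 8, 1], length n = 5
  position 0: throw height = 2, running sum = 2
  position 1: throw height = 3, running sum = 5
  position 2: throw height = 1, running sum = 6
  position 3: throw height = 8, running sum = 14
  position 4: throw height = 1, running sum = 15
Total sum = 15; balls = sum / n = 15 / 5 = 3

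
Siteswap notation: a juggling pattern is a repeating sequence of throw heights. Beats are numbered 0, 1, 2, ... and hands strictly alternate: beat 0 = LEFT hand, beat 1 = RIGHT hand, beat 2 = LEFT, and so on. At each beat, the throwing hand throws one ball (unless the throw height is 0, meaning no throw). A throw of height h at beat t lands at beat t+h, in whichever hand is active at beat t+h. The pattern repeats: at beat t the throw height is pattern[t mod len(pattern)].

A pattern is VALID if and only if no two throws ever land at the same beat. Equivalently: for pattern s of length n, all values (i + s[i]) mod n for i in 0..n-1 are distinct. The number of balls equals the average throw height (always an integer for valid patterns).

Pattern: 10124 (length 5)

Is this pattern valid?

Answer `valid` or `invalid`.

i=0: (i + s[i]) mod n = (0 + 1) mod 5 = 1
i=1: (i + s[i]) mod n = (1 + 0) mod 5 = 1
i=2: (i + s[i]) mod n = (2 + 1) mod 5 = 3
i=3: (i + s[i]) mod n = (3 + 2) mod 5 = 0
i=4: (i + s[i]) mod n = (4 + 4) mod 5 = 3
Residues: [1, 1, 3, 0, 3], distinct: False

Answer: invalid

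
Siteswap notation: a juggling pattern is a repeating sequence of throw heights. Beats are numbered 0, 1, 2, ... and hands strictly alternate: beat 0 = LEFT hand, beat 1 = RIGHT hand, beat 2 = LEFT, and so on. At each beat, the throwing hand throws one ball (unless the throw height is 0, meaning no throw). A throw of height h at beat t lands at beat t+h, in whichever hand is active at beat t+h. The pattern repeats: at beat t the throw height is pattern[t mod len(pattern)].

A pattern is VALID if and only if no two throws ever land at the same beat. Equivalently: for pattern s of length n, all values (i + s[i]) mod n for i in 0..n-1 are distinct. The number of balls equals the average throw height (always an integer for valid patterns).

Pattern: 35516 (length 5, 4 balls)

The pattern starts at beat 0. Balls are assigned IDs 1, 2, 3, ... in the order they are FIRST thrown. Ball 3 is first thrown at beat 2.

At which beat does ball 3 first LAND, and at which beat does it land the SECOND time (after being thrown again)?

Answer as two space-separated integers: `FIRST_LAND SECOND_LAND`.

Beat 0 (L): throw ball1 h=3 -> lands@3:R; in-air after throw: [b1@3:R]
Beat 1 (R): throw ball2 h=5 -> lands@6:L; in-air after throw: [b1@3:R b2@6:L]
Beat 2 (L): throw ball3 h=5 -> lands@7:R; in-air after throw: [b1@3:R b2@6:L b3@7:R]
Beat 3 (R): throw ball1 h=1 -> lands@4:L; in-air after throw: [b1@4:L b2@6:L b3@7:R]
Beat 4 (L): throw ball1 h=6 -> lands@10:L; in-air after throw: [b2@6:L b3@7:R b1@10:L]
Beat 5 (R): throw ball4 h=3 -> lands@8:L; in-air after throw: [b2@6:L b3@7:R b4@8:L b1@10:L]
Beat 6 (L): throw ball2 h=5 -> lands@11:R; in-air after throw: [b3@7:R b4@8:L b1@10:L b2@11:R]
Beat 7 (R): throw ball3 h=5 -> lands@12:L; in-air after throw: [b4@8:L b1@10:L b2@11:R b3@12:L]
Beat 8 (L): throw ball4 h=1 -> lands@9:R; in-air after throw: [b4@9:R b1@10:L b2@11:R b3@12:L]
Beat 9 (R): throw ball4 h=6 -> lands@15:R; in-air after throw: [b1@10:L b2@11:R b3@12:L b4@15:R]
Beat 10 (L): throw ball1 h=3 -> lands@13:R; in-air after throw: [b2@11:R b3@12:L b1@13:R b4@15:R]
Beat 11 (R): throw ball2 h=5 -> lands@16:L; in-air after throw: [b3@12:L b1@13:R b4@15:R b2@16:L]
Beat 12 (L): throw ball3 h=5 -> lands@17:R; in-air after throw: [b1@13:R b4@15:R b2@16:L b3@17:R]
Ball 3: thrown@2 h=5 -> first land @7; rethrown@7 h=5 -> second land @12

Answer: 7 12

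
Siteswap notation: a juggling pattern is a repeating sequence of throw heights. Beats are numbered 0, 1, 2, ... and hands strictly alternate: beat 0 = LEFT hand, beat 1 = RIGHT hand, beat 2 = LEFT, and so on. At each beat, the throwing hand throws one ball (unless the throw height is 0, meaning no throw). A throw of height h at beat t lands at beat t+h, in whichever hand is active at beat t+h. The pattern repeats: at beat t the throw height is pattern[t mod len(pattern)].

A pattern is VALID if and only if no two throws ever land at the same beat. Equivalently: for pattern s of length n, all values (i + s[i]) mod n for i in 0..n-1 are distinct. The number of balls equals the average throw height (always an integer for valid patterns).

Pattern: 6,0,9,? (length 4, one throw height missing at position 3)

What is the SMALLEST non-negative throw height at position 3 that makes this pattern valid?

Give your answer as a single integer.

Answer: 1

Derivation:
i=0: (0 + 6) mod 4 = 2
i=1: (1 + 0) mod 4 = 1
i=2: (2 + 9) mod 4 = 3
i=3: s[i]=? (unknown)
Known residues: [1, 2, 3]; need a permutation of 0..3, so missing residue r = 0
Need (3 + s) mod 4 = 0; smallest s = (0 - 3) mod 4 = 1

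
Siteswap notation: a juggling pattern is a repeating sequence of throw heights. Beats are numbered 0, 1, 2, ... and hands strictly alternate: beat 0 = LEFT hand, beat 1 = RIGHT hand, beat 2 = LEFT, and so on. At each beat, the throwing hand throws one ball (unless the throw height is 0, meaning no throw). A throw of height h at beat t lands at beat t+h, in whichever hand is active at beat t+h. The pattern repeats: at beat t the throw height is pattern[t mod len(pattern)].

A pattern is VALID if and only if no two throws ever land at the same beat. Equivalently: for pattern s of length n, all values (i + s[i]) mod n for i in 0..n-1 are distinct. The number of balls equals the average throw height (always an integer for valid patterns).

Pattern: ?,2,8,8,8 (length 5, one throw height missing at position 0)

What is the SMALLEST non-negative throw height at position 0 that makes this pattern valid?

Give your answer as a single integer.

Answer: 4

Derivation:
i=0: s[i]=? (unknown)
i=1: (1 + 2) mod 5 = 3
i=2: (2 + 8) mod 5 = 0
i=3: (3 + 8) mod 5 = 1
i=4: (4 + 8) mod 5 = 2
Known residues: [0, 1, 2, 3]; need a permutation of 0..4, so missing residue r = 4
Need (0 + s) mod 5 = 4; smallest s = (4 - 0) mod 5 = 4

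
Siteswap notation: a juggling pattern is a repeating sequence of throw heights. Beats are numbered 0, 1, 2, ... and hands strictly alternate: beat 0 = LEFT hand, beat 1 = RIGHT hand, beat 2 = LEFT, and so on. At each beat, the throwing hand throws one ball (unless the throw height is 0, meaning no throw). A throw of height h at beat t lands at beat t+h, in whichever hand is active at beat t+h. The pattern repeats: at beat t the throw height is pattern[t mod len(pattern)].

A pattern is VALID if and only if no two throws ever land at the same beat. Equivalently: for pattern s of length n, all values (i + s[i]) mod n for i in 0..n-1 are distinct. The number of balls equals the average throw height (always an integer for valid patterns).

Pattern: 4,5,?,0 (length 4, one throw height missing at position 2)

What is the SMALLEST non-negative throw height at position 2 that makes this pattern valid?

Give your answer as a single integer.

i=0: (0 + 4) mod 4 = 0
i=1: (1 + 5) mod 4 = 2
i=2: s[i]=? (unknown)
i=3: (3 + 0) mod 4 = 3
Known residues: [0, 2, 3]; need a permutation of 0..3, so missing residue r = 1
Need (2 + s) mod 4 = 1; smallest s = (1 - 2) mod 4 = 3

Answer: 3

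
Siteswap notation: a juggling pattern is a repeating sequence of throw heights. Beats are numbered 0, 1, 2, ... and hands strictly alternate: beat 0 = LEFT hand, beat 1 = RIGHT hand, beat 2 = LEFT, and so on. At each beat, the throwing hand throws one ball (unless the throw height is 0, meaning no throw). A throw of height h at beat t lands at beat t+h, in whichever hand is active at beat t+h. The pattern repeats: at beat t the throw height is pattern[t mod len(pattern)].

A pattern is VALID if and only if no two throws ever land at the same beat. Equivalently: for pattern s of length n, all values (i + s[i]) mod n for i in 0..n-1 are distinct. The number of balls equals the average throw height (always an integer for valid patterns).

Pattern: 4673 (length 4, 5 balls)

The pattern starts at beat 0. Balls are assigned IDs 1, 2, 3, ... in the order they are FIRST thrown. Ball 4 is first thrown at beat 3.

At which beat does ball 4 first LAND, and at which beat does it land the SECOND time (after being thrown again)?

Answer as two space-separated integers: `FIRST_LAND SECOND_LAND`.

Answer: 6 13

Derivation:
Beat 0 (L): throw ball1 h=4 -> lands@4:L; in-air after throw: [b1@4:L]
Beat 1 (R): throw ball2 h=6 -> lands@7:R; in-air after throw: [b1@4:L b2@7:R]
Beat 2 (L): throw ball3 h=7 -> lands@9:R; in-air after throw: [b1@4:L b2@7:R b3@9:R]
Beat 3 (R): throw ball4 h=3 -> lands@6:L; in-air after throw: [b1@4:L b4@6:L b2@7:R b3@9:R]
Beat 4 (L): throw ball1 h=4 -> lands@8:L; in-air after throw: [b4@6:L b2@7:R b1@8:L b3@9:R]
Beat 5 (R): throw ball5 h=6 -> lands@11:R; in-air after throw: [b4@6:L b2@7:R b1@8:L b3@9:R b5@11:R]
Beat 6 (L): throw ball4 h=7 -> lands@13:R; in-air after throw: [b2@7:R b1@8:L b3@9:R b5@11:R b4@13:R]
Beat 7 (R): throw ball2 h=3 -> lands@10:L; in-air after throw: [b1@8:L b3@9:R b2@10:L b5@11:R b4@13:R]
Beat 8 (L): throw ball1 h=4 -> lands@12:L; in-air after throw: [b3@9:R b2@10:L b5@11:R b1@12:L b4@13:R]
Beat 9 (R): throw ball3 h=6 -> lands@15:R; in-air after throw: [b2@10:L b5@11:R b1@12:L b4@13:R b3@15:R]
Beat 10 (L): throw ball2 h=7 -> lands@17:R; in-air after throw: [b5@11:R b1@12:L b4@13:R b3@15:R b2@17:R]
Beat 11 (R): throw ball5 h=3 -> lands@14:L; in-air after throw: [b1@12:L b4@13:R b5@14:L b3@15:R b2@17:R]
Beat 12 (L): throw ball1 h=4 -> lands@16:L; in-air after throw: [b4@13:R b5@14:L b3@15:R b1@16:L b2@17:R]
Beat 13 (R): throw ball4 h=6 -> lands@19:R; in-air after throw: [b5@14:L b3@15:R b1@16:L b2@17:R b4@19:R]
Ball 4: thrown@3 h=3 -> first land @6; rethrown@6 h=7 -> second land @13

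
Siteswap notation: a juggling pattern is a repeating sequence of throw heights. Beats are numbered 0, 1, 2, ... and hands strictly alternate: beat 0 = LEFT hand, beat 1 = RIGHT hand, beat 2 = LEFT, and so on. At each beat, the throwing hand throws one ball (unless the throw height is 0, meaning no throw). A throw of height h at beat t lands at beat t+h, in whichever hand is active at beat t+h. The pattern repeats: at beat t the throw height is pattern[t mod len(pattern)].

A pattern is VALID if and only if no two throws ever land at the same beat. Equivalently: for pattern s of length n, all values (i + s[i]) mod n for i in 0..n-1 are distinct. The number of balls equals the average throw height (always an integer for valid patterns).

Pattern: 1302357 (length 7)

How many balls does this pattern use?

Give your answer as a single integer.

Answer: 3

Derivation:
Pattern = [1, 3, 0, 2, 3, 5, 7], length n = 7
  position 0: throw height = 1, running sum = 1
  position 1: throw height = 3, running sum = 4
  position 2: throw height = 0, running sum = 4
  position 3: throw height = 2, running sum = 6
  position 4: throw height = 3, running sum = 9
  position 5: throw height = 5, running sum = 14
  position 6: throw height = 7, running sum = 21
Total sum = 21; balls = sum / n = 21 / 7 = 3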